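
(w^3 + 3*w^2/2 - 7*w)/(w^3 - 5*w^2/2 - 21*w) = (w - 2)/(w - 6)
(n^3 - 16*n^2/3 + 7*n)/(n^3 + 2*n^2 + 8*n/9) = 3*(3*n^2 - 16*n + 21)/(9*n^2 + 18*n + 8)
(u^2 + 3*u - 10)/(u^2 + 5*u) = (u - 2)/u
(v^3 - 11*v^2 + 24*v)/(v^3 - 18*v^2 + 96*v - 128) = v*(v - 3)/(v^2 - 10*v + 16)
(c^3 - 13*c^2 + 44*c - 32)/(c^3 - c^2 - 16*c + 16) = (c - 8)/(c + 4)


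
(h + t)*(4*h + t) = 4*h^2 + 5*h*t + t^2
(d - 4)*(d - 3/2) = d^2 - 11*d/2 + 6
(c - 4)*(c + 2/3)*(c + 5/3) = c^3 - 5*c^2/3 - 74*c/9 - 40/9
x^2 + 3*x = x*(x + 3)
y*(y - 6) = y^2 - 6*y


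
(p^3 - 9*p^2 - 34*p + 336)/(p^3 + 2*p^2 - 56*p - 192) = (p - 7)/(p + 4)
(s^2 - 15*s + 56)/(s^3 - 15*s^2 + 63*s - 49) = (s - 8)/(s^2 - 8*s + 7)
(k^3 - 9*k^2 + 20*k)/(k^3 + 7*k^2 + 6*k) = (k^2 - 9*k + 20)/(k^2 + 7*k + 6)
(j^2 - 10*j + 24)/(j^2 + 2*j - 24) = (j - 6)/(j + 6)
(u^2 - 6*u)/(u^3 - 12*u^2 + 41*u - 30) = u/(u^2 - 6*u + 5)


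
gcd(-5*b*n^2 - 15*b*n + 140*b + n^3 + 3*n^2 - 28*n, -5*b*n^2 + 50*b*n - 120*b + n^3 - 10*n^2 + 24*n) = 5*b*n - 20*b - n^2 + 4*n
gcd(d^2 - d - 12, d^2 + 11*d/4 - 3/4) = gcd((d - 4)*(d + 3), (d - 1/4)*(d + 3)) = d + 3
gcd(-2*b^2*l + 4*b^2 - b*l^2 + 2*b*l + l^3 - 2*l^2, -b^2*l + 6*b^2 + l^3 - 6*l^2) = b + l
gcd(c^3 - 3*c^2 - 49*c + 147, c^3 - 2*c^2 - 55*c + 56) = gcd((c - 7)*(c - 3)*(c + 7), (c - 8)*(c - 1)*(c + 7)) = c + 7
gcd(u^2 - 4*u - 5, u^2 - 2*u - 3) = u + 1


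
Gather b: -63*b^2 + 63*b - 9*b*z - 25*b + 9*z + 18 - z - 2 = -63*b^2 + b*(38 - 9*z) + 8*z + 16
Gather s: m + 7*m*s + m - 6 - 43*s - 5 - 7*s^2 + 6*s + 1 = 2*m - 7*s^2 + s*(7*m - 37) - 10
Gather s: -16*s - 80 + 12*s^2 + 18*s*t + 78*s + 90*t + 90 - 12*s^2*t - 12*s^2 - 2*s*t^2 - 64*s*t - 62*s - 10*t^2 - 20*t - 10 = -12*s^2*t + s*(-2*t^2 - 46*t) - 10*t^2 + 70*t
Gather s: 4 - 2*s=4 - 2*s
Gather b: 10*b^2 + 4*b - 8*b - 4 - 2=10*b^2 - 4*b - 6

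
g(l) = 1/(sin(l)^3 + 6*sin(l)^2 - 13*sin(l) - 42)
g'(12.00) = 0.01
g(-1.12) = -0.04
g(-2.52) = -0.03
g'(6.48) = 0.01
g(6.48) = -0.02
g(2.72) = -0.02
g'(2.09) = -0.00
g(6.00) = -0.03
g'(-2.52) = -0.01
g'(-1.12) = 0.01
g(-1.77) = -0.04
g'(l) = (-3*sin(l)^2*cos(l) - 12*sin(l)*cos(l) + 13*cos(l))/(sin(l)^3 + 6*sin(l)^2 - 13*sin(l) - 42)^2 = (-3*sin(l)^2 - 12*sin(l) + 13)*cos(l)/(sin(l)^3 + 6*sin(l)^2 - 13*sin(l) - 42)^2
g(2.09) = -0.02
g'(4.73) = 0.00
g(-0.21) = -0.03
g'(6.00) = 0.01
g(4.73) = -0.04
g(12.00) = -0.03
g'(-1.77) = -0.01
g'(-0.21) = 0.01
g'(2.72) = -0.00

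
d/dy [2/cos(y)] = 2*sin(y)/cos(y)^2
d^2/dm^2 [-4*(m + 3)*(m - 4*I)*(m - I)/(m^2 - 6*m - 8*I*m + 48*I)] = (m^3*(-208 - 216*I) + m^2*(-3168 + 10368*I) + m*(70848 - 6912*I) + 5760 - 124416*I)/(m^6 + m^5*(-18 - 24*I) + m^4*(-84 + 432*I) + m^3*(3240 - 2080*I) + m^2*(-20736 - 4032*I) + m*(41472 + 55296*I) - 110592*I)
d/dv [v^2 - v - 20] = 2*v - 1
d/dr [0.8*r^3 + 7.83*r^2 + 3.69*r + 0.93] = 2.4*r^2 + 15.66*r + 3.69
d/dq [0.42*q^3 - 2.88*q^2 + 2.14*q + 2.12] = 1.26*q^2 - 5.76*q + 2.14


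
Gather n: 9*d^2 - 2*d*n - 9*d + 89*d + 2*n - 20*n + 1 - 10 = 9*d^2 + 80*d + n*(-2*d - 18) - 9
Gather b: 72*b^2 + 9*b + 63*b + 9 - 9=72*b^2 + 72*b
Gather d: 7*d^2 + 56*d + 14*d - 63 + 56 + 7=7*d^2 + 70*d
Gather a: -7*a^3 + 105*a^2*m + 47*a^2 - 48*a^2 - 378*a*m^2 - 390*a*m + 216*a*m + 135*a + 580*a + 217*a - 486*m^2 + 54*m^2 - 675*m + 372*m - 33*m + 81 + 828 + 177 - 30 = -7*a^3 + a^2*(105*m - 1) + a*(-378*m^2 - 174*m + 932) - 432*m^2 - 336*m + 1056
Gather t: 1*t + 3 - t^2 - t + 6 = 9 - t^2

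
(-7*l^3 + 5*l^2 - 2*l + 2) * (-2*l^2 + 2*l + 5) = 14*l^5 - 24*l^4 - 21*l^3 + 17*l^2 - 6*l + 10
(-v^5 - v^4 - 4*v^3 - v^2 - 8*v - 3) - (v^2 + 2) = -v^5 - v^4 - 4*v^3 - 2*v^2 - 8*v - 5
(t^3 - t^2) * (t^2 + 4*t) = t^5 + 3*t^4 - 4*t^3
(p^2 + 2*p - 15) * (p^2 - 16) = p^4 + 2*p^3 - 31*p^2 - 32*p + 240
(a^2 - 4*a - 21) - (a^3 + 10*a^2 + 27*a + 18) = -a^3 - 9*a^2 - 31*a - 39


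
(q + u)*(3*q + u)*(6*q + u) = 18*q^3 + 27*q^2*u + 10*q*u^2 + u^3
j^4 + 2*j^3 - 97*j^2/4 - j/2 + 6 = (j - 4)*(j - 1/2)*(j + 1/2)*(j + 6)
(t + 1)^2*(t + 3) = t^3 + 5*t^2 + 7*t + 3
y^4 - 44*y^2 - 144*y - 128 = (y - 8)*(y + 2)^2*(y + 4)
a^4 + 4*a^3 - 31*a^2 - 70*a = a*(a - 5)*(a + 2)*(a + 7)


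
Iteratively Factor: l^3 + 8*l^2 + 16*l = (l + 4)*(l^2 + 4*l) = l*(l + 4)*(l + 4)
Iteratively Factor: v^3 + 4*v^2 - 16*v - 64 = (v - 4)*(v^2 + 8*v + 16) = (v - 4)*(v + 4)*(v + 4)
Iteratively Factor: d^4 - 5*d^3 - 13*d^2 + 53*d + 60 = (d + 3)*(d^3 - 8*d^2 + 11*d + 20) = (d + 1)*(d + 3)*(d^2 - 9*d + 20) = (d - 4)*(d + 1)*(d + 3)*(d - 5)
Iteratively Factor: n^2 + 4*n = (n)*(n + 4)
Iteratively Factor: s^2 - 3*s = (s)*(s - 3)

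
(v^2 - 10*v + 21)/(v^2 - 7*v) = (v - 3)/v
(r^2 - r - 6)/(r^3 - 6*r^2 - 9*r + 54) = (r + 2)/(r^2 - 3*r - 18)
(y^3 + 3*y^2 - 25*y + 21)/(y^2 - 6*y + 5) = (y^2 + 4*y - 21)/(y - 5)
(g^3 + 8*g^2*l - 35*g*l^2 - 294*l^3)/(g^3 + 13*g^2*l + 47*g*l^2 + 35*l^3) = (g^2 + g*l - 42*l^2)/(g^2 + 6*g*l + 5*l^2)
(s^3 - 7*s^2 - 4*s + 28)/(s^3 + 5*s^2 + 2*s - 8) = (s^2 - 9*s + 14)/(s^2 + 3*s - 4)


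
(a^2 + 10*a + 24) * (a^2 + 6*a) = a^4 + 16*a^3 + 84*a^2 + 144*a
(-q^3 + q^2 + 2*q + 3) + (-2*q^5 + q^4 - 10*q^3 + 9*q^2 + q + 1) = -2*q^5 + q^4 - 11*q^3 + 10*q^2 + 3*q + 4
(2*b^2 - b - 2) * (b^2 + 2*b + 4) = 2*b^4 + 3*b^3 + 4*b^2 - 8*b - 8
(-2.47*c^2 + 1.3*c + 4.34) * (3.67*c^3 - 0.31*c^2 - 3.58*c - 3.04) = -9.0649*c^5 + 5.5367*c^4 + 24.3674*c^3 + 1.5094*c^2 - 19.4892*c - 13.1936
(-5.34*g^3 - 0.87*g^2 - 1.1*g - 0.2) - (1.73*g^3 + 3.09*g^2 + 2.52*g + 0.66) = -7.07*g^3 - 3.96*g^2 - 3.62*g - 0.86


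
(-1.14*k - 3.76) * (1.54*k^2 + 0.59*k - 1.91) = -1.7556*k^3 - 6.463*k^2 - 0.0410000000000004*k + 7.1816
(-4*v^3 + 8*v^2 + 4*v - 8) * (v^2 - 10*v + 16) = -4*v^5 + 48*v^4 - 140*v^3 + 80*v^2 + 144*v - 128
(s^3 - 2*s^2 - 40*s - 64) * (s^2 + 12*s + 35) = s^5 + 10*s^4 - 29*s^3 - 614*s^2 - 2168*s - 2240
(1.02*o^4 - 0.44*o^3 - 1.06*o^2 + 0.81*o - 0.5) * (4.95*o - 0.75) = 5.049*o^5 - 2.943*o^4 - 4.917*o^3 + 4.8045*o^2 - 3.0825*o + 0.375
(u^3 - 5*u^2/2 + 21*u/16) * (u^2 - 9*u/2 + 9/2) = u^5 - 7*u^4 + 273*u^3/16 - 549*u^2/32 + 189*u/32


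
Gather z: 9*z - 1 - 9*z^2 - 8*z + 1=-9*z^2 + z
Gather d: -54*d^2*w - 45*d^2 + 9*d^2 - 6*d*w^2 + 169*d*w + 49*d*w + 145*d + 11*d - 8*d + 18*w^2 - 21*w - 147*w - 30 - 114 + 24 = d^2*(-54*w - 36) + d*(-6*w^2 + 218*w + 148) + 18*w^2 - 168*w - 120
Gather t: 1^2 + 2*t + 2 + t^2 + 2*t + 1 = t^2 + 4*t + 4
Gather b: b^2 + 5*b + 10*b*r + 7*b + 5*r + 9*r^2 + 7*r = b^2 + b*(10*r + 12) + 9*r^2 + 12*r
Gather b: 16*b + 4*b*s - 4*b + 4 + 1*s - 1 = b*(4*s + 12) + s + 3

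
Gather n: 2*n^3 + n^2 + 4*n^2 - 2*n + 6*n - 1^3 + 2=2*n^3 + 5*n^2 + 4*n + 1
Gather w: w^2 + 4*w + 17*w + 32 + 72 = w^2 + 21*w + 104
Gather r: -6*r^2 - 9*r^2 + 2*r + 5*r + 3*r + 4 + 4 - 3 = -15*r^2 + 10*r + 5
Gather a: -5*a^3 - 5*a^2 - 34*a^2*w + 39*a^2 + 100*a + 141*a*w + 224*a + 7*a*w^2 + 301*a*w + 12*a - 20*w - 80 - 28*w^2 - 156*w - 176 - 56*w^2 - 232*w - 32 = -5*a^3 + a^2*(34 - 34*w) + a*(7*w^2 + 442*w + 336) - 84*w^2 - 408*w - 288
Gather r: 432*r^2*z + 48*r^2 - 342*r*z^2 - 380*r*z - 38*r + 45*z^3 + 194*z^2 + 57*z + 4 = r^2*(432*z + 48) + r*(-342*z^2 - 380*z - 38) + 45*z^3 + 194*z^2 + 57*z + 4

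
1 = 1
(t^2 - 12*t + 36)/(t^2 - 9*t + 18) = (t - 6)/(t - 3)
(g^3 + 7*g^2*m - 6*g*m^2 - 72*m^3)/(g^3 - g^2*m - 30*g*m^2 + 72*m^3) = (g + 4*m)/(g - 4*m)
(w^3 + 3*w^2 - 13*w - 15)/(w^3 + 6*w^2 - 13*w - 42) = (w^2 + 6*w + 5)/(w^2 + 9*w + 14)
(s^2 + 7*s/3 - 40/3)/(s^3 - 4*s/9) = 3*(3*s^2 + 7*s - 40)/(s*(9*s^2 - 4))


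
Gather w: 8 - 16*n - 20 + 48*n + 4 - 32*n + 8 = 0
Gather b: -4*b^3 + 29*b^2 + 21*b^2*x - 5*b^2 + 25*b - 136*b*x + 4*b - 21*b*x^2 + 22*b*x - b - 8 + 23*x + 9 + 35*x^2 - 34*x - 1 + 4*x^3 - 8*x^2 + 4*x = -4*b^3 + b^2*(21*x + 24) + b*(-21*x^2 - 114*x + 28) + 4*x^3 + 27*x^2 - 7*x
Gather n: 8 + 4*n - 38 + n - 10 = 5*n - 40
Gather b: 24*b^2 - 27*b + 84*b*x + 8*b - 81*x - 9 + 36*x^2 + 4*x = 24*b^2 + b*(84*x - 19) + 36*x^2 - 77*x - 9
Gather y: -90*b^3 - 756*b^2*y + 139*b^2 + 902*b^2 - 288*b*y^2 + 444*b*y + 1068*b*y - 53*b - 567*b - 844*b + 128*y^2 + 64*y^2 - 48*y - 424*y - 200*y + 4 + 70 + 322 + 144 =-90*b^3 + 1041*b^2 - 1464*b + y^2*(192 - 288*b) + y*(-756*b^2 + 1512*b - 672) + 540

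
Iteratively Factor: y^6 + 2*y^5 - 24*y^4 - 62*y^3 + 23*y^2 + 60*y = (y + 1)*(y^5 + y^4 - 25*y^3 - 37*y^2 + 60*y) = (y - 5)*(y + 1)*(y^4 + 6*y^3 + 5*y^2 - 12*y) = (y - 5)*(y + 1)*(y + 3)*(y^3 + 3*y^2 - 4*y) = (y - 5)*(y + 1)*(y + 3)*(y + 4)*(y^2 - y) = y*(y - 5)*(y + 1)*(y + 3)*(y + 4)*(y - 1)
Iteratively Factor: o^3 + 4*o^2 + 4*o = (o)*(o^2 + 4*o + 4) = o*(o + 2)*(o + 2)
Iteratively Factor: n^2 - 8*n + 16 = (n - 4)*(n - 4)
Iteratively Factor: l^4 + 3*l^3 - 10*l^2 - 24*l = (l)*(l^3 + 3*l^2 - 10*l - 24) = l*(l + 4)*(l^2 - l - 6) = l*(l - 3)*(l + 4)*(l + 2)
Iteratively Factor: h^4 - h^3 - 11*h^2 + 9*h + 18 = (h + 1)*(h^3 - 2*h^2 - 9*h + 18) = (h - 2)*(h + 1)*(h^2 - 9) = (h - 3)*(h - 2)*(h + 1)*(h + 3)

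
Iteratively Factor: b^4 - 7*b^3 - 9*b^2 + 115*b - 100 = (b - 1)*(b^3 - 6*b^2 - 15*b + 100) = (b - 5)*(b - 1)*(b^2 - b - 20) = (b - 5)*(b - 1)*(b + 4)*(b - 5)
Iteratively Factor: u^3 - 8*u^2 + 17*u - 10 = (u - 1)*(u^2 - 7*u + 10) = (u - 2)*(u - 1)*(u - 5)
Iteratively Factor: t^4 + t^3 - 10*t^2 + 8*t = (t)*(t^3 + t^2 - 10*t + 8) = t*(t - 1)*(t^2 + 2*t - 8) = t*(t - 2)*(t - 1)*(t + 4)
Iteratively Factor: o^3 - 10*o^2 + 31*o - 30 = (o - 3)*(o^2 - 7*o + 10) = (o - 3)*(o - 2)*(o - 5)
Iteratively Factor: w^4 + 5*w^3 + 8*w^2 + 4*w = (w)*(w^3 + 5*w^2 + 8*w + 4) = w*(w + 1)*(w^2 + 4*w + 4) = w*(w + 1)*(w + 2)*(w + 2)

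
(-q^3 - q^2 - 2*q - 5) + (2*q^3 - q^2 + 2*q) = q^3 - 2*q^2 - 5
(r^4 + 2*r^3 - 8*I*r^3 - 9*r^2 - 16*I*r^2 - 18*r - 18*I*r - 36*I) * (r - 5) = r^5 - 3*r^4 - 8*I*r^4 - 19*r^3 + 24*I*r^3 + 27*r^2 + 62*I*r^2 + 90*r + 54*I*r + 180*I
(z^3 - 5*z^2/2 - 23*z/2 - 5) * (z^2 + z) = z^5 - 3*z^4/2 - 14*z^3 - 33*z^2/2 - 5*z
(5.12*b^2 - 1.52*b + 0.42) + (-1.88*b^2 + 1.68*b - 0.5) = 3.24*b^2 + 0.16*b - 0.08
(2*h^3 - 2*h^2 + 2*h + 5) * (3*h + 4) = 6*h^4 + 2*h^3 - 2*h^2 + 23*h + 20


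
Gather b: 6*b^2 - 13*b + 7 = 6*b^2 - 13*b + 7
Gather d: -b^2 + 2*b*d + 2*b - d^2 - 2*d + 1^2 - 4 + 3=-b^2 + 2*b - d^2 + d*(2*b - 2)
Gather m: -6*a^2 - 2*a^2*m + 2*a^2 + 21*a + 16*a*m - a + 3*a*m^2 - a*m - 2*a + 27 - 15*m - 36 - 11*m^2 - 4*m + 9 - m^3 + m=-4*a^2 + 18*a - m^3 + m^2*(3*a - 11) + m*(-2*a^2 + 15*a - 18)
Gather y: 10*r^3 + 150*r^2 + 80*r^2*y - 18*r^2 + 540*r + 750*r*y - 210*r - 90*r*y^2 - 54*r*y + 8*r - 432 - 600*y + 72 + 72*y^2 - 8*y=10*r^3 + 132*r^2 + 338*r + y^2*(72 - 90*r) + y*(80*r^2 + 696*r - 608) - 360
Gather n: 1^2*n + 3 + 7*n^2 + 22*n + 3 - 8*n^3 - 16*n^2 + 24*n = -8*n^3 - 9*n^2 + 47*n + 6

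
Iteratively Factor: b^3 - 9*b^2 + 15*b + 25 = (b + 1)*(b^2 - 10*b + 25) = (b - 5)*(b + 1)*(b - 5)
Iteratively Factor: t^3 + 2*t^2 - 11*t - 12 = (t - 3)*(t^2 + 5*t + 4) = (t - 3)*(t + 4)*(t + 1)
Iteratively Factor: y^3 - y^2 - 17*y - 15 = (y - 5)*(y^2 + 4*y + 3) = (y - 5)*(y + 3)*(y + 1)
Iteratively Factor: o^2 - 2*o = (o)*(o - 2)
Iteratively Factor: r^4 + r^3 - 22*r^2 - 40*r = (r + 4)*(r^3 - 3*r^2 - 10*r) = r*(r + 4)*(r^2 - 3*r - 10) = r*(r + 2)*(r + 4)*(r - 5)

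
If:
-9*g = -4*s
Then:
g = 4*s/9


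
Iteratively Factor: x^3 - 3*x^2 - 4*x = (x - 4)*(x^2 + x) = x*(x - 4)*(x + 1)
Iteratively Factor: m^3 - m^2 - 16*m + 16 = (m - 4)*(m^2 + 3*m - 4) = (m - 4)*(m - 1)*(m + 4)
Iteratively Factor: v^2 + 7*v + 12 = (v + 4)*(v + 3)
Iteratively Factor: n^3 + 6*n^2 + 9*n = (n + 3)*(n^2 + 3*n) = (n + 3)^2*(n)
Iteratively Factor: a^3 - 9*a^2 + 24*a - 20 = (a - 2)*(a^2 - 7*a + 10) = (a - 2)^2*(a - 5)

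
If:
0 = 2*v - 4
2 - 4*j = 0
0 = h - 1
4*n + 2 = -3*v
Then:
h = 1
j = 1/2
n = -2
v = 2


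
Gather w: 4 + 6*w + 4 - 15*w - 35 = -9*w - 27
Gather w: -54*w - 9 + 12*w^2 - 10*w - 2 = 12*w^2 - 64*w - 11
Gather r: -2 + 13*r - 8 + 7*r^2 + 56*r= 7*r^2 + 69*r - 10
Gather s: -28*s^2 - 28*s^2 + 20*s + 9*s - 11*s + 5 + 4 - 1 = -56*s^2 + 18*s + 8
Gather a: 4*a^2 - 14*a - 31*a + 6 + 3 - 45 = 4*a^2 - 45*a - 36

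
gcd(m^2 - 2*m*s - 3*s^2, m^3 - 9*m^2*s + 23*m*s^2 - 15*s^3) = -m + 3*s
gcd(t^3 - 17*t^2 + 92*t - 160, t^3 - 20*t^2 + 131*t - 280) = t^2 - 13*t + 40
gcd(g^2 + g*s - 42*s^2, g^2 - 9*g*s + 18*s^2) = -g + 6*s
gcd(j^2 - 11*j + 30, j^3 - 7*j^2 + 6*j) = j - 6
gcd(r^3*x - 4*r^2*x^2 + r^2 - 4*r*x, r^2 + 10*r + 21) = 1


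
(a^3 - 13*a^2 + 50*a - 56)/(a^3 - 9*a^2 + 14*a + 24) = (a^2 - 9*a + 14)/(a^2 - 5*a - 6)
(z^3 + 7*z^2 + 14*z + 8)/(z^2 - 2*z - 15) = (z^3 + 7*z^2 + 14*z + 8)/(z^2 - 2*z - 15)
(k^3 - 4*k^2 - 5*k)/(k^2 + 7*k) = (k^2 - 4*k - 5)/(k + 7)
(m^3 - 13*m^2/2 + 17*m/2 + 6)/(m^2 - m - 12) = (2*m^2 - 5*m - 3)/(2*(m + 3))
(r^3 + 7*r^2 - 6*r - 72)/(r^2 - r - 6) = (r^2 + 10*r + 24)/(r + 2)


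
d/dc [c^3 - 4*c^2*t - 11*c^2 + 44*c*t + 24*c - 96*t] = 3*c^2 - 8*c*t - 22*c + 44*t + 24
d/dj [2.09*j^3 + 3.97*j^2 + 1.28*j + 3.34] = 6.27*j^2 + 7.94*j + 1.28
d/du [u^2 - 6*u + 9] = 2*u - 6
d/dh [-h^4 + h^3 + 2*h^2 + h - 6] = -4*h^3 + 3*h^2 + 4*h + 1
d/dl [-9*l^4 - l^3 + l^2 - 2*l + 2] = -36*l^3 - 3*l^2 + 2*l - 2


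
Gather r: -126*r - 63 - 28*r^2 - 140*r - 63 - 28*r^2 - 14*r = -56*r^2 - 280*r - 126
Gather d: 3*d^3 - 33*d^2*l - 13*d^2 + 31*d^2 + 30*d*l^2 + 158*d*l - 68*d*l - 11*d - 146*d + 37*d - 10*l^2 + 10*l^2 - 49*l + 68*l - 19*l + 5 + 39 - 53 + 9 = 3*d^3 + d^2*(18 - 33*l) + d*(30*l^2 + 90*l - 120)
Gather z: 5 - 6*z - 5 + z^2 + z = z^2 - 5*z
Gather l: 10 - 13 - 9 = -12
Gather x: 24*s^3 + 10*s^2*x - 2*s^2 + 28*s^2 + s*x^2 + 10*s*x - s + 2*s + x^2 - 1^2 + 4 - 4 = 24*s^3 + 26*s^2 + s + x^2*(s + 1) + x*(10*s^2 + 10*s) - 1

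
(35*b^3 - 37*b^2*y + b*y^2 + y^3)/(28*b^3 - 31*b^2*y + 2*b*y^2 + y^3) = (-5*b + y)/(-4*b + y)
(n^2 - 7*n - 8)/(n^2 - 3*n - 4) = (n - 8)/(n - 4)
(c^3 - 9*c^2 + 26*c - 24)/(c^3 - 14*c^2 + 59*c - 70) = (c^2 - 7*c + 12)/(c^2 - 12*c + 35)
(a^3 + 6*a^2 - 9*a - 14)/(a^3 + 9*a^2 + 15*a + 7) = (a - 2)/(a + 1)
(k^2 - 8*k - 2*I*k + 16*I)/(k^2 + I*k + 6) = (k - 8)/(k + 3*I)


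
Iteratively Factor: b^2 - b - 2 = (b + 1)*(b - 2)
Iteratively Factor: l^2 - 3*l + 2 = (l - 2)*(l - 1)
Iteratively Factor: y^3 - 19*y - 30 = (y + 3)*(y^2 - 3*y - 10) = (y + 2)*(y + 3)*(y - 5)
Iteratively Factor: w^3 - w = (w - 1)*(w^2 + w) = w*(w - 1)*(w + 1)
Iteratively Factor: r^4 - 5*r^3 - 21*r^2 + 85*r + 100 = (r + 4)*(r^3 - 9*r^2 + 15*r + 25) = (r + 1)*(r + 4)*(r^2 - 10*r + 25) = (r - 5)*(r + 1)*(r + 4)*(r - 5)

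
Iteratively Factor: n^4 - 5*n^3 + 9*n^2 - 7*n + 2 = (n - 1)*(n^3 - 4*n^2 + 5*n - 2) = (n - 1)^2*(n^2 - 3*n + 2) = (n - 1)^3*(n - 2)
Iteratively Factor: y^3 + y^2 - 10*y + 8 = (y + 4)*(y^2 - 3*y + 2) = (y - 2)*(y + 4)*(y - 1)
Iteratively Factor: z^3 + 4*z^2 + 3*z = (z + 1)*(z^2 + 3*z) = z*(z + 1)*(z + 3)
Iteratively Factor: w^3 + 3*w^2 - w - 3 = (w + 1)*(w^2 + 2*w - 3) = (w - 1)*(w + 1)*(w + 3)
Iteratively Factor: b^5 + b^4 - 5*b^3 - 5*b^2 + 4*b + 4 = (b + 2)*(b^4 - b^3 - 3*b^2 + b + 2) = (b + 1)*(b + 2)*(b^3 - 2*b^2 - b + 2) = (b - 1)*(b + 1)*(b + 2)*(b^2 - b - 2) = (b - 2)*(b - 1)*(b + 1)*(b + 2)*(b + 1)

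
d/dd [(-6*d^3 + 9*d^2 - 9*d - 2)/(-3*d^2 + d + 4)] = 2*(9*d^4 - 6*d^3 - 45*d^2 + 30*d - 17)/(9*d^4 - 6*d^3 - 23*d^2 + 8*d + 16)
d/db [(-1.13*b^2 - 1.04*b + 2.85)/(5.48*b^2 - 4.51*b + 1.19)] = (10.7955*b^2 - 33.9254*b + 11.6159)/(30.0304*b^4 - 49.4296*b^3 + 33.3825*b^2 - 10.7338*b + 1.4161)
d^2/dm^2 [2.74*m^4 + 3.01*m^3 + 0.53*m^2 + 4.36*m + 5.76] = 32.88*m^2 + 18.06*m + 1.06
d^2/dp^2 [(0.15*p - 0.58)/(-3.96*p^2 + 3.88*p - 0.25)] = (-(0.15*p - 0.58)*(7.92*p - 3.88)*(15.84*p - 7.76) + (3.564*p - 5.7576)*(3.96*p^2 - 3.88*p + 0.25))/(3.96*p^2 - 3.88*p + 0.25)^3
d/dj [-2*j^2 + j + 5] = 1 - 4*j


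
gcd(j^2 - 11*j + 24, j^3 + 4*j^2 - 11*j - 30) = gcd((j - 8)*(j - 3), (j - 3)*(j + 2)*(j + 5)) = j - 3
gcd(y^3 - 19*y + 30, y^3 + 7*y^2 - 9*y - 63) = y - 3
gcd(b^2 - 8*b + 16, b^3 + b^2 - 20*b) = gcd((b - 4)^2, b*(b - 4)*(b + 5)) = b - 4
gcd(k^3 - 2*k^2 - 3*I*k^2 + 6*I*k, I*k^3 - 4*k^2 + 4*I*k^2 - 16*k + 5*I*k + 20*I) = 1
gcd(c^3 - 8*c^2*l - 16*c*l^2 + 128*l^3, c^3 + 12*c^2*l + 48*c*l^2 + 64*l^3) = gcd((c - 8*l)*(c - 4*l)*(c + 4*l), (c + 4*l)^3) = c + 4*l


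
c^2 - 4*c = c*(c - 4)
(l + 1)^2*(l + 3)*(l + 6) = l^4 + 11*l^3 + 37*l^2 + 45*l + 18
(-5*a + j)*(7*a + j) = -35*a^2 + 2*a*j + j^2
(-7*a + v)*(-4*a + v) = 28*a^2 - 11*a*v + v^2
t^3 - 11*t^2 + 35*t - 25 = (t - 5)^2*(t - 1)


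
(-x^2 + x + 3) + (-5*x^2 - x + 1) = 4 - 6*x^2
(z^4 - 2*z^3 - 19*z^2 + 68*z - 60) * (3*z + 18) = 3*z^5 + 12*z^4 - 93*z^3 - 138*z^2 + 1044*z - 1080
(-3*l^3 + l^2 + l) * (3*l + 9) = -9*l^4 - 24*l^3 + 12*l^2 + 9*l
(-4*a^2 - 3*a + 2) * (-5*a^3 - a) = 20*a^5 + 15*a^4 - 6*a^3 + 3*a^2 - 2*a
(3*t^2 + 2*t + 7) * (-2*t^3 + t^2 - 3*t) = -6*t^5 - t^4 - 21*t^3 + t^2 - 21*t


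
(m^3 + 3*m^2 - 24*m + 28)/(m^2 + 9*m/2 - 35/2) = 2*(m^2 - 4*m + 4)/(2*m - 5)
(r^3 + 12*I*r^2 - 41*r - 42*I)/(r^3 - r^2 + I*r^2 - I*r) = (r^3 + 12*I*r^2 - 41*r - 42*I)/(r*(r^2 - r + I*r - I))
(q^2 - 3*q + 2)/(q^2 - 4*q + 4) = (q - 1)/(q - 2)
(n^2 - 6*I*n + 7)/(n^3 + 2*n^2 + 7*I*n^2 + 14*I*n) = (n^2 - 6*I*n + 7)/(n*(n^2 + n*(2 + 7*I) + 14*I))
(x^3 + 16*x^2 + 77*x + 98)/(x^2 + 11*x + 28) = (x^2 + 9*x + 14)/(x + 4)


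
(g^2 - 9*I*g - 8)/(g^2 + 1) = (g - 8*I)/(g + I)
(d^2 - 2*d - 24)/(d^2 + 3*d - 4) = (d - 6)/(d - 1)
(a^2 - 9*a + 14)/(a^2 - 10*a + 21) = (a - 2)/(a - 3)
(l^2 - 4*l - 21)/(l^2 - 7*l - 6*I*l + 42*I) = (l + 3)/(l - 6*I)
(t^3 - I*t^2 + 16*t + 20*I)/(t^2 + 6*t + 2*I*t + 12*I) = (t^2 - 3*I*t + 10)/(t + 6)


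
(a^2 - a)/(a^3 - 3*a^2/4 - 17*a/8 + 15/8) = 8*a/(8*a^2 + 2*a - 15)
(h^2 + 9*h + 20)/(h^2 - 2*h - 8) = (h^2 + 9*h + 20)/(h^2 - 2*h - 8)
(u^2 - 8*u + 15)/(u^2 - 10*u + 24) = (u^2 - 8*u + 15)/(u^2 - 10*u + 24)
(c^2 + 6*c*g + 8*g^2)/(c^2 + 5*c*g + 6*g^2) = (c + 4*g)/(c + 3*g)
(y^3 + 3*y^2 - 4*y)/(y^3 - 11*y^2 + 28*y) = (y^2 + 3*y - 4)/(y^2 - 11*y + 28)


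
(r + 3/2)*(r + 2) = r^2 + 7*r/2 + 3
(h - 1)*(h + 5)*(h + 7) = h^3 + 11*h^2 + 23*h - 35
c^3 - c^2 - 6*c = c*(c - 3)*(c + 2)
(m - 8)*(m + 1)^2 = m^3 - 6*m^2 - 15*m - 8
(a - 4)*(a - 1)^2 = a^3 - 6*a^2 + 9*a - 4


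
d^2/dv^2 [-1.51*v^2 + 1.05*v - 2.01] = -3.02000000000000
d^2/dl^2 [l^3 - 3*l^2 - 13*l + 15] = 6*l - 6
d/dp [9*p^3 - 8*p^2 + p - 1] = 27*p^2 - 16*p + 1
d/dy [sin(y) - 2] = cos(y)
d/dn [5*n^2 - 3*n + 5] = 10*n - 3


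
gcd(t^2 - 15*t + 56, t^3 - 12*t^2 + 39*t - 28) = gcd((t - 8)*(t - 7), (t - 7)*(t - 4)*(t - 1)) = t - 7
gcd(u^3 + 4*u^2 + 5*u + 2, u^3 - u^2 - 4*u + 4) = u + 2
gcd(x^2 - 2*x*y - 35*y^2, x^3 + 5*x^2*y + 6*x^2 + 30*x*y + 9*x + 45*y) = x + 5*y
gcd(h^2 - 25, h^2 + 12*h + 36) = 1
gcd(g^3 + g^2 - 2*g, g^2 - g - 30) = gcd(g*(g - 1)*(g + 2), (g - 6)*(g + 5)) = 1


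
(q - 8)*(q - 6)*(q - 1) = q^3 - 15*q^2 + 62*q - 48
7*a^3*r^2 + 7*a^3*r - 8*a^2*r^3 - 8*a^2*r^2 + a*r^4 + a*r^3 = r*(-7*a + r)*(-a + r)*(a*r + a)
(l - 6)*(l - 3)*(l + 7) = l^3 - 2*l^2 - 45*l + 126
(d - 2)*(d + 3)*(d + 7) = d^3 + 8*d^2 + d - 42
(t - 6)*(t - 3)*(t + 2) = t^3 - 7*t^2 + 36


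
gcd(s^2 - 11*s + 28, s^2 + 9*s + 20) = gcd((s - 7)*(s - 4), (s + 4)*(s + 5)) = 1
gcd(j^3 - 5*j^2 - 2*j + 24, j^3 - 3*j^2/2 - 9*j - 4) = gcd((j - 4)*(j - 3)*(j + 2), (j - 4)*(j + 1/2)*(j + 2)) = j^2 - 2*j - 8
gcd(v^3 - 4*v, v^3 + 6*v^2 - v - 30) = v - 2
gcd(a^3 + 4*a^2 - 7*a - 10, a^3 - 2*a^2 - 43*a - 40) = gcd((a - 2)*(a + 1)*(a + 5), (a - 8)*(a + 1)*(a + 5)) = a^2 + 6*a + 5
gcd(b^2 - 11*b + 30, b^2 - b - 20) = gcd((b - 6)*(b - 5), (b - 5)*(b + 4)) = b - 5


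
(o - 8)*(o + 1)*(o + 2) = o^3 - 5*o^2 - 22*o - 16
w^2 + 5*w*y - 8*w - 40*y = (w - 8)*(w + 5*y)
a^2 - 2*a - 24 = (a - 6)*(a + 4)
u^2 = u^2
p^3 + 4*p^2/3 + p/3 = p*(p + 1/3)*(p + 1)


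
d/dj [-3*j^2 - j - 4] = -6*j - 1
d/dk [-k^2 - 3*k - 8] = -2*k - 3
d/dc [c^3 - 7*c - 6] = 3*c^2 - 7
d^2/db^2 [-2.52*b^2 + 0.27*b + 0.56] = -5.04000000000000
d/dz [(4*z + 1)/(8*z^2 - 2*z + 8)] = (-16*z^2 - 8*z + 17)/(2*(16*z^4 - 8*z^3 + 33*z^2 - 8*z + 16))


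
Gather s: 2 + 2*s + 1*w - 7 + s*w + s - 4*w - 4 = s*(w + 3) - 3*w - 9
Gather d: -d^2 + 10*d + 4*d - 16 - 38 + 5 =-d^2 + 14*d - 49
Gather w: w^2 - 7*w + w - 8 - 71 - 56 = w^2 - 6*w - 135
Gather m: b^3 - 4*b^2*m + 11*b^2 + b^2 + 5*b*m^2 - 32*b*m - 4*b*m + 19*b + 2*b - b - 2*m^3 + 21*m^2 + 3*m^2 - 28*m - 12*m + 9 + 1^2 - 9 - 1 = b^3 + 12*b^2 + 20*b - 2*m^3 + m^2*(5*b + 24) + m*(-4*b^2 - 36*b - 40)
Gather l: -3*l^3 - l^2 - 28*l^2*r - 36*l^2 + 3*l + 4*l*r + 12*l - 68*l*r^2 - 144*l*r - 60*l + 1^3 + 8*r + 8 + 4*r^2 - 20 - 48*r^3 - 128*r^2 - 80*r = -3*l^3 + l^2*(-28*r - 37) + l*(-68*r^2 - 140*r - 45) - 48*r^3 - 124*r^2 - 72*r - 11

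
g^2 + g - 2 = (g - 1)*(g + 2)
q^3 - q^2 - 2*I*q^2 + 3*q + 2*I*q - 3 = (q - 1)*(q - 3*I)*(q + I)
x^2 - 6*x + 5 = (x - 5)*(x - 1)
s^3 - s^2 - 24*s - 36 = (s - 6)*(s + 2)*(s + 3)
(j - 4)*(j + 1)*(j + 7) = j^3 + 4*j^2 - 25*j - 28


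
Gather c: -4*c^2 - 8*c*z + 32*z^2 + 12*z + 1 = -4*c^2 - 8*c*z + 32*z^2 + 12*z + 1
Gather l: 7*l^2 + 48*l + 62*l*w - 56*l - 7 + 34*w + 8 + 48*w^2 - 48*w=7*l^2 + l*(62*w - 8) + 48*w^2 - 14*w + 1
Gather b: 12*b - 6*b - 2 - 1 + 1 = 6*b - 2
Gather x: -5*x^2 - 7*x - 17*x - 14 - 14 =-5*x^2 - 24*x - 28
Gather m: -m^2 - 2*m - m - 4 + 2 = -m^2 - 3*m - 2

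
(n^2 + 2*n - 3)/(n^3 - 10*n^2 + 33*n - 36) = (n^2 + 2*n - 3)/(n^3 - 10*n^2 + 33*n - 36)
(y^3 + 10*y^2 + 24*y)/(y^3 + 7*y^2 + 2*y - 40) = y*(y + 6)/(y^2 + 3*y - 10)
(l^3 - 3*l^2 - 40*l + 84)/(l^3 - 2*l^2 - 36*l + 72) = (l - 7)/(l - 6)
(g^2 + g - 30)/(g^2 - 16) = (g^2 + g - 30)/(g^2 - 16)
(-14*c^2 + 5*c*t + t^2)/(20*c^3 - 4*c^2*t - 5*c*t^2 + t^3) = (7*c + t)/(-10*c^2 - 3*c*t + t^2)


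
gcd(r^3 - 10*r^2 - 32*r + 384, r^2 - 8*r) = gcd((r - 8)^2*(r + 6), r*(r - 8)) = r - 8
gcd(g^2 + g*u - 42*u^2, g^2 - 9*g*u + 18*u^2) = -g + 6*u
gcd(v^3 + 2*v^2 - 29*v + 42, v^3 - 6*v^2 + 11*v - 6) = v^2 - 5*v + 6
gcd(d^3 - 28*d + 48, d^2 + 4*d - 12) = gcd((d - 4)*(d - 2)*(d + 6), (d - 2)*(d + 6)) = d^2 + 4*d - 12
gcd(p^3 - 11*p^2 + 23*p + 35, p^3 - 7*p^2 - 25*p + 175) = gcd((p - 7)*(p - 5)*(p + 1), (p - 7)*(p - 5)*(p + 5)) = p^2 - 12*p + 35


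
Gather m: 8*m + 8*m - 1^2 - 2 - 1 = 16*m - 4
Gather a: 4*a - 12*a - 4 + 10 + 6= 12 - 8*a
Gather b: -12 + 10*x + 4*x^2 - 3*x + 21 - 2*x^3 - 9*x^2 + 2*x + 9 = -2*x^3 - 5*x^2 + 9*x + 18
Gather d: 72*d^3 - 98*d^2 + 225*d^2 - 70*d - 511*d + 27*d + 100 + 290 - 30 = 72*d^3 + 127*d^2 - 554*d + 360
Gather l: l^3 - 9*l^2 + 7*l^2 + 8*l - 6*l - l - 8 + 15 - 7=l^3 - 2*l^2 + l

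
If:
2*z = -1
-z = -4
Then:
No Solution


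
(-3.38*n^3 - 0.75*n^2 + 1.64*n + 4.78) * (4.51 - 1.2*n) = 4.056*n^4 - 14.3438*n^3 - 5.3505*n^2 + 1.6604*n + 21.5578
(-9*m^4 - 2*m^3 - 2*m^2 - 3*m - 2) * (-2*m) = 18*m^5 + 4*m^4 + 4*m^3 + 6*m^2 + 4*m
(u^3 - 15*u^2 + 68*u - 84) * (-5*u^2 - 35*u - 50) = -5*u^5 + 40*u^4 + 135*u^3 - 1210*u^2 - 460*u + 4200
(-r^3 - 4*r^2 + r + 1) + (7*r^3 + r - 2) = 6*r^3 - 4*r^2 + 2*r - 1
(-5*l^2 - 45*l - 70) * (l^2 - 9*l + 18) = -5*l^4 + 245*l^2 - 180*l - 1260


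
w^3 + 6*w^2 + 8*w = w*(w + 2)*(w + 4)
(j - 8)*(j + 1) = j^2 - 7*j - 8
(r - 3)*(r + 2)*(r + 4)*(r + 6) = r^4 + 9*r^3 + 8*r^2 - 84*r - 144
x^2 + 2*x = x*(x + 2)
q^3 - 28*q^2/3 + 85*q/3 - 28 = (q - 4)*(q - 3)*(q - 7/3)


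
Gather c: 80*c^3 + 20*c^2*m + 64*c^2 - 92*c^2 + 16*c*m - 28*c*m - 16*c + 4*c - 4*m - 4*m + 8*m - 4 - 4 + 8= 80*c^3 + c^2*(20*m - 28) + c*(-12*m - 12)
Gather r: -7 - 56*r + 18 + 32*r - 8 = 3 - 24*r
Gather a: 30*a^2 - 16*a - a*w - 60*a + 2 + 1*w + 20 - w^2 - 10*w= 30*a^2 + a*(-w - 76) - w^2 - 9*w + 22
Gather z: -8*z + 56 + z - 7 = 49 - 7*z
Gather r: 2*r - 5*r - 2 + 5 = 3 - 3*r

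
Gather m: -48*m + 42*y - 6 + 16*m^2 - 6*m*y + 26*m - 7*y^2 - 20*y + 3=16*m^2 + m*(-6*y - 22) - 7*y^2 + 22*y - 3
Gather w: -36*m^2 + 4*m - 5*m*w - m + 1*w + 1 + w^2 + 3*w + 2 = -36*m^2 + 3*m + w^2 + w*(4 - 5*m) + 3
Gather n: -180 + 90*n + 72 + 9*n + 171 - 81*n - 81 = 18*n - 18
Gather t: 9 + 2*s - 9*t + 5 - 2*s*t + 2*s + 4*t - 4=4*s + t*(-2*s - 5) + 10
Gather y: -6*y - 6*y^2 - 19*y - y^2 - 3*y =-7*y^2 - 28*y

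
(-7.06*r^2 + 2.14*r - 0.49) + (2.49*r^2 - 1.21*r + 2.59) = -4.57*r^2 + 0.93*r + 2.1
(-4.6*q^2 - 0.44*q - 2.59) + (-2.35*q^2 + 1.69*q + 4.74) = -6.95*q^2 + 1.25*q + 2.15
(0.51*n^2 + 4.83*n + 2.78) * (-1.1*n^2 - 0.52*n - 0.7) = -0.561*n^4 - 5.5782*n^3 - 5.9266*n^2 - 4.8266*n - 1.946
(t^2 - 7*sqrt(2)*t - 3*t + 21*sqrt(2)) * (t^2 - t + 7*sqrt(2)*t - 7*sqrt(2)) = t^4 - 4*t^3 - 95*t^2 + 392*t - 294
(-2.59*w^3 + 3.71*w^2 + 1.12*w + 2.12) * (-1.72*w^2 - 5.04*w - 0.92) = 4.4548*w^5 + 6.6724*w^4 - 18.242*w^3 - 12.7044*w^2 - 11.7152*w - 1.9504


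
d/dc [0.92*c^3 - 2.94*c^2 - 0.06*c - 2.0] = 2.76*c^2 - 5.88*c - 0.06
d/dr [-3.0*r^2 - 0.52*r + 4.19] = -6.0*r - 0.52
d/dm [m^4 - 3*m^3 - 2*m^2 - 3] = m*(4*m^2 - 9*m - 4)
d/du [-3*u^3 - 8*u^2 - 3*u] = -9*u^2 - 16*u - 3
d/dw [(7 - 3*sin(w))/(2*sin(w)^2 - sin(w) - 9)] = (6*sin(w)^2 - 28*sin(w) + 34)*cos(w)/(sin(w) + cos(2*w) + 8)^2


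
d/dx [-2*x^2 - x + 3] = -4*x - 1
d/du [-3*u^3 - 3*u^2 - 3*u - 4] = -9*u^2 - 6*u - 3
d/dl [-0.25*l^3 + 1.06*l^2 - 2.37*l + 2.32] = -0.75*l^2 + 2.12*l - 2.37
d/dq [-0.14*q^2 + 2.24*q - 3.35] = 2.24 - 0.28*q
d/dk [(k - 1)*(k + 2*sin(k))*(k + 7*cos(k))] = (1 - k)*(k + 2*sin(k))*(7*sin(k) - 1) + (k - 1)*(k + 7*cos(k))*(2*cos(k) + 1) + (k + 2*sin(k))*(k + 7*cos(k))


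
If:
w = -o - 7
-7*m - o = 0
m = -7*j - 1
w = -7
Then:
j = -1/7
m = 0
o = 0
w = -7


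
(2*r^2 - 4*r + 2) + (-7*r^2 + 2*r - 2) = -5*r^2 - 2*r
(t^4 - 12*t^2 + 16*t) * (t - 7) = t^5 - 7*t^4 - 12*t^3 + 100*t^2 - 112*t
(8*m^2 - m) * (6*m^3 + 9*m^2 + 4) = 48*m^5 + 66*m^4 - 9*m^3 + 32*m^2 - 4*m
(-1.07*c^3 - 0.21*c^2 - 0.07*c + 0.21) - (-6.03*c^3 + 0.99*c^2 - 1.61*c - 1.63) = 4.96*c^3 - 1.2*c^2 + 1.54*c + 1.84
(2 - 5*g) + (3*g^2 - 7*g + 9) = 3*g^2 - 12*g + 11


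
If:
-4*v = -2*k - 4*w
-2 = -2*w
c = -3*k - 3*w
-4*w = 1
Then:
No Solution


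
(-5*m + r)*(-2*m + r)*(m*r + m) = 10*m^3*r + 10*m^3 - 7*m^2*r^2 - 7*m^2*r + m*r^3 + m*r^2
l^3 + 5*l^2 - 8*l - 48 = (l - 3)*(l + 4)^2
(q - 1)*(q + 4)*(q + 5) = q^3 + 8*q^2 + 11*q - 20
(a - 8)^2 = a^2 - 16*a + 64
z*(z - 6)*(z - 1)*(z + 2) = z^4 - 5*z^3 - 8*z^2 + 12*z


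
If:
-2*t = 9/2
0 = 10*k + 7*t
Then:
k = 63/40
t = -9/4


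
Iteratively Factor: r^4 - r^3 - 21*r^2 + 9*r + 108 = (r - 3)*(r^3 + 2*r^2 - 15*r - 36) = (r - 3)*(r + 3)*(r^2 - r - 12) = (r - 3)*(r + 3)^2*(r - 4)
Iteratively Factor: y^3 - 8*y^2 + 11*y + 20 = (y + 1)*(y^2 - 9*y + 20) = (y - 5)*(y + 1)*(y - 4)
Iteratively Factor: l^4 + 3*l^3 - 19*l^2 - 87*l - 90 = (l + 3)*(l^3 - 19*l - 30) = (l + 3)^2*(l^2 - 3*l - 10) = (l - 5)*(l + 3)^2*(l + 2)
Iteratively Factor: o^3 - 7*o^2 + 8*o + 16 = (o - 4)*(o^2 - 3*o - 4) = (o - 4)^2*(o + 1)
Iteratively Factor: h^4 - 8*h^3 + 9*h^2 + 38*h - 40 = (h - 4)*(h^3 - 4*h^2 - 7*h + 10) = (h - 5)*(h - 4)*(h^2 + h - 2) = (h - 5)*(h - 4)*(h - 1)*(h + 2)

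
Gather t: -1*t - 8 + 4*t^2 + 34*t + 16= 4*t^2 + 33*t + 8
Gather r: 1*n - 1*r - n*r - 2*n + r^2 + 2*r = -n + r^2 + r*(1 - n)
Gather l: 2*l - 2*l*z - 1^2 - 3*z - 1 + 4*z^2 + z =l*(2 - 2*z) + 4*z^2 - 2*z - 2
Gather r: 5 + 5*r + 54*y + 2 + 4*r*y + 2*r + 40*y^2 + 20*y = r*(4*y + 7) + 40*y^2 + 74*y + 7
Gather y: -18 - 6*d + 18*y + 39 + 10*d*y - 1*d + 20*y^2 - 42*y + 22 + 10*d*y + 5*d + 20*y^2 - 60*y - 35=-2*d + 40*y^2 + y*(20*d - 84) + 8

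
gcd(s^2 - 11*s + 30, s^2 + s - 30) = s - 5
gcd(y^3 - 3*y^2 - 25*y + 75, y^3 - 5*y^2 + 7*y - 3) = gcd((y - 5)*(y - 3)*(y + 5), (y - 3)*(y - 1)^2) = y - 3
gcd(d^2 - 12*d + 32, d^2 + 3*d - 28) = d - 4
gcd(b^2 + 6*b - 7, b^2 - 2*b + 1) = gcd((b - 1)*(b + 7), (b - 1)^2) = b - 1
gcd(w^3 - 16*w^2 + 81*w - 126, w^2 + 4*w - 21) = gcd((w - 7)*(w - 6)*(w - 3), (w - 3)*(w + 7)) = w - 3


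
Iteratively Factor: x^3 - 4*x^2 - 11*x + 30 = (x - 2)*(x^2 - 2*x - 15) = (x - 5)*(x - 2)*(x + 3)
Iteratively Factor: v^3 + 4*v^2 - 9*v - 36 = (v - 3)*(v^2 + 7*v + 12) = (v - 3)*(v + 4)*(v + 3)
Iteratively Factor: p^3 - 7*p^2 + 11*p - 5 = (p - 1)*(p^2 - 6*p + 5) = (p - 1)^2*(p - 5)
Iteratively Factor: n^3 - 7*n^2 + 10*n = (n)*(n^2 - 7*n + 10) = n*(n - 5)*(n - 2)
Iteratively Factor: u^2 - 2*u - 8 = (u - 4)*(u + 2)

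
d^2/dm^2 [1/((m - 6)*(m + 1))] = 2*((m - 6)^2 + (m - 6)*(m + 1) + (m + 1)^2)/((m - 6)^3*(m + 1)^3)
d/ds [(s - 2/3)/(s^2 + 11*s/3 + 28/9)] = 9*(-9*s^2 + 12*s + 50)/(81*s^4 + 594*s^3 + 1593*s^2 + 1848*s + 784)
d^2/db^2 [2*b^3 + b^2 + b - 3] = 12*b + 2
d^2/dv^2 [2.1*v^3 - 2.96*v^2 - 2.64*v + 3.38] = 12.6*v - 5.92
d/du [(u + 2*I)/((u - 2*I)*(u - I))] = (-u^2 - 4*I*u - 8)/(u^4 - 6*I*u^3 - 13*u^2 + 12*I*u + 4)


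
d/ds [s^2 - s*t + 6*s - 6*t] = 2*s - t + 6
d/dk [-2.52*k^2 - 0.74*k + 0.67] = -5.04*k - 0.74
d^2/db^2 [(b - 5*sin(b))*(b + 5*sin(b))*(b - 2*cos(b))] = 2*b^2*cos(b) + 8*b*sin(b) - 50*b*cos(2*b) + 6*b - 50*sin(2*b) - 33*cos(b)/2 + 225*cos(3*b)/2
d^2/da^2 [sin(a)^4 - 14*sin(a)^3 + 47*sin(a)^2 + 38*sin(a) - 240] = -16*sin(a)^4 + 126*sin(a)^3 - 176*sin(a)^2 - 122*sin(a) + 94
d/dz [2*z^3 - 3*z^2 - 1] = 6*z*(z - 1)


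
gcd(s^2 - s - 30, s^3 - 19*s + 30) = s + 5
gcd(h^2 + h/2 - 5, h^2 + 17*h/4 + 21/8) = 1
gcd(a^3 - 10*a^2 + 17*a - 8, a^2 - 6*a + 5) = a - 1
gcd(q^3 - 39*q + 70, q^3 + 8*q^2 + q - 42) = q^2 + 5*q - 14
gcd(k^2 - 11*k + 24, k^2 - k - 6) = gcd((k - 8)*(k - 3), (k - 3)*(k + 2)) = k - 3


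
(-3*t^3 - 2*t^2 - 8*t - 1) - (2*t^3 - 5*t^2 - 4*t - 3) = -5*t^3 + 3*t^2 - 4*t + 2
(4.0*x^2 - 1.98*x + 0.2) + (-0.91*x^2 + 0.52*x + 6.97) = 3.09*x^2 - 1.46*x + 7.17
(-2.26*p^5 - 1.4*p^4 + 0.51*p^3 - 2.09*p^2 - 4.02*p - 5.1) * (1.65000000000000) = -3.729*p^5 - 2.31*p^4 + 0.8415*p^3 - 3.4485*p^2 - 6.633*p - 8.415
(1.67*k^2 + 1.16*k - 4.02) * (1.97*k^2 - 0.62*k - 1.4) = 3.2899*k^4 + 1.2498*k^3 - 10.9766*k^2 + 0.8684*k + 5.628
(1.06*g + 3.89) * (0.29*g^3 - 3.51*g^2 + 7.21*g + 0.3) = 0.3074*g^4 - 2.5925*g^3 - 6.0113*g^2 + 28.3649*g + 1.167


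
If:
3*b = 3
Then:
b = 1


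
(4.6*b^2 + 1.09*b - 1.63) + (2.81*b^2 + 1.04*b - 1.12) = 7.41*b^2 + 2.13*b - 2.75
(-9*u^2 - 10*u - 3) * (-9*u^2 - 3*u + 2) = 81*u^4 + 117*u^3 + 39*u^2 - 11*u - 6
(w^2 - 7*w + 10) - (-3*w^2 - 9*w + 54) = 4*w^2 + 2*w - 44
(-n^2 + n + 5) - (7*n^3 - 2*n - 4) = -7*n^3 - n^2 + 3*n + 9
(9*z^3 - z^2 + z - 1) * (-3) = -27*z^3 + 3*z^2 - 3*z + 3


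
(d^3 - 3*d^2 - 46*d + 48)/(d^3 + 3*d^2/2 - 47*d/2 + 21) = 2*(d - 8)/(2*d - 7)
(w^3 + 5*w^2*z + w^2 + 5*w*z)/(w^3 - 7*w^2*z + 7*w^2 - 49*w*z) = (w^2 + 5*w*z + w + 5*z)/(w^2 - 7*w*z + 7*w - 49*z)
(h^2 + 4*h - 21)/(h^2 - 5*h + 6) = (h + 7)/(h - 2)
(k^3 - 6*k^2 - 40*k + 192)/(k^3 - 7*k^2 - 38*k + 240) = (k - 4)/(k - 5)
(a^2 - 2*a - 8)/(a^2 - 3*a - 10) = (a - 4)/(a - 5)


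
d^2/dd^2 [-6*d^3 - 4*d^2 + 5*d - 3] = -36*d - 8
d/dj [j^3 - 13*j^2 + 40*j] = 3*j^2 - 26*j + 40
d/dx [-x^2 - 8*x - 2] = -2*x - 8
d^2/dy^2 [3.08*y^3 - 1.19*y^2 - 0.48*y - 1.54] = 18.48*y - 2.38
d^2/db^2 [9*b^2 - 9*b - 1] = 18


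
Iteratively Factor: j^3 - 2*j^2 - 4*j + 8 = (j + 2)*(j^2 - 4*j + 4) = (j - 2)*(j + 2)*(j - 2)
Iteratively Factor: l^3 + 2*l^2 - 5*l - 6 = (l + 1)*(l^2 + l - 6) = (l + 1)*(l + 3)*(l - 2)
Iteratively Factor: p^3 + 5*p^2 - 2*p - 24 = (p + 3)*(p^2 + 2*p - 8) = (p + 3)*(p + 4)*(p - 2)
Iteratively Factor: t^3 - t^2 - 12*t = (t - 4)*(t^2 + 3*t) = (t - 4)*(t + 3)*(t)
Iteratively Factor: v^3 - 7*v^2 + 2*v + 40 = (v + 2)*(v^2 - 9*v + 20) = (v - 4)*(v + 2)*(v - 5)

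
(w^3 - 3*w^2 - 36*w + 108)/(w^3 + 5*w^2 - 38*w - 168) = (w^2 + 3*w - 18)/(w^2 + 11*w + 28)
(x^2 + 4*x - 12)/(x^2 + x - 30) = (x - 2)/(x - 5)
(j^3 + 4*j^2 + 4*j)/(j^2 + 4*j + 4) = j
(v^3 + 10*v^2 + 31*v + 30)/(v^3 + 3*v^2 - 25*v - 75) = (v + 2)/(v - 5)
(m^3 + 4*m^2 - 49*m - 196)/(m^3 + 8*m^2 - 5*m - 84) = (m - 7)/(m - 3)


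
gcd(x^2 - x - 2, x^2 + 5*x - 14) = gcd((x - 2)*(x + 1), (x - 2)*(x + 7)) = x - 2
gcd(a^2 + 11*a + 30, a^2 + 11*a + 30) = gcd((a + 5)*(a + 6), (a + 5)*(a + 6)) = a^2 + 11*a + 30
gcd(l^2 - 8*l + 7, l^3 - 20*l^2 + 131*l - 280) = l - 7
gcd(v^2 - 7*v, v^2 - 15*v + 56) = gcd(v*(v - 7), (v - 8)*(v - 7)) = v - 7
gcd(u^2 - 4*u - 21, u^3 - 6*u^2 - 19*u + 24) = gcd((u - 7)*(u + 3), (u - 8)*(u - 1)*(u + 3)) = u + 3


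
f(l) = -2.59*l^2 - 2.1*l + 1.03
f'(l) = -5.18*l - 2.1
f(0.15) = 0.66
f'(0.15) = -2.88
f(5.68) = -94.46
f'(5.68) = -31.52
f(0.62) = -1.27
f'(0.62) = -5.31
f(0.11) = 0.77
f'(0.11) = -2.67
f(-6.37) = -90.69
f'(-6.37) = 30.90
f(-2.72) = -12.42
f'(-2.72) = 11.99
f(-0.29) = 1.42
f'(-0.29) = -0.60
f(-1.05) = 0.38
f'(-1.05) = 3.34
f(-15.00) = -550.22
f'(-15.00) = 75.60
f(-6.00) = -79.61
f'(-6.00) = 28.98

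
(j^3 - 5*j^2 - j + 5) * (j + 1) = j^4 - 4*j^3 - 6*j^2 + 4*j + 5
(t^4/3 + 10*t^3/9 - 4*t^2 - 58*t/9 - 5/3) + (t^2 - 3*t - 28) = t^4/3 + 10*t^3/9 - 3*t^2 - 85*t/9 - 89/3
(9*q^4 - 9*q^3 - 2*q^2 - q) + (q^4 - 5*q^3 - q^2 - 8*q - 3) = 10*q^4 - 14*q^3 - 3*q^2 - 9*q - 3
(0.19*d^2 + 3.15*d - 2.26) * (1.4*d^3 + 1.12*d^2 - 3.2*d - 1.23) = 0.266*d^5 + 4.6228*d^4 - 0.244*d^3 - 12.8449*d^2 + 3.3575*d + 2.7798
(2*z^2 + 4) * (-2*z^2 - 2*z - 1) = -4*z^4 - 4*z^3 - 10*z^2 - 8*z - 4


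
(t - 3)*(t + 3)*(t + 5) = t^3 + 5*t^2 - 9*t - 45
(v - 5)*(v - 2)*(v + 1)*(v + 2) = v^4 - 4*v^3 - 9*v^2 + 16*v + 20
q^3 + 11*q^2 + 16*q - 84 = (q - 2)*(q + 6)*(q + 7)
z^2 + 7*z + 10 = (z + 2)*(z + 5)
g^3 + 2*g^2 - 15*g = g*(g - 3)*(g + 5)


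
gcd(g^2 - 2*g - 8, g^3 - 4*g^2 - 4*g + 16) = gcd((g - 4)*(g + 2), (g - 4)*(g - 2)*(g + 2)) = g^2 - 2*g - 8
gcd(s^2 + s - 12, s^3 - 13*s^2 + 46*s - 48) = s - 3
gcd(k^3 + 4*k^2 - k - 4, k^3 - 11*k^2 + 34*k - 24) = k - 1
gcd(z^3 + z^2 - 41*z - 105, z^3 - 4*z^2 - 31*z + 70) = z^2 - 2*z - 35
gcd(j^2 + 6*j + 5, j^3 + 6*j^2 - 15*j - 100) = j + 5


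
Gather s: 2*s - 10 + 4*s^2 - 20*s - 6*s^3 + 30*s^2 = -6*s^3 + 34*s^2 - 18*s - 10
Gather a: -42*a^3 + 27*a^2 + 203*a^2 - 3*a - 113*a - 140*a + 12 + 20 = -42*a^3 + 230*a^2 - 256*a + 32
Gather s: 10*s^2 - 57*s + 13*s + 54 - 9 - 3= 10*s^2 - 44*s + 42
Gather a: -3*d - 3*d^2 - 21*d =-3*d^2 - 24*d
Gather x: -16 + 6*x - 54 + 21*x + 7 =27*x - 63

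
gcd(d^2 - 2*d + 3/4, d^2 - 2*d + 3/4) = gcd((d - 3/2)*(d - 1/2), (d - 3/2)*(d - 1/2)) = d^2 - 2*d + 3/4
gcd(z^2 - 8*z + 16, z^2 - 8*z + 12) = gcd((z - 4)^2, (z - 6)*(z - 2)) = 1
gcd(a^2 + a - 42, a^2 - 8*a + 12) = a - 6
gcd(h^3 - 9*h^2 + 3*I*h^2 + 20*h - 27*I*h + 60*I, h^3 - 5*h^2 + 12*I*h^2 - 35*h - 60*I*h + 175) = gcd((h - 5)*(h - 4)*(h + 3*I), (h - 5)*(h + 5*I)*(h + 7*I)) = h - 5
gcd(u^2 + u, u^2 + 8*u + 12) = 1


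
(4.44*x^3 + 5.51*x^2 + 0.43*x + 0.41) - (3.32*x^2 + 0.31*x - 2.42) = 4.44*x^3 + 2.19*x^2 + 0.12*x + 2.83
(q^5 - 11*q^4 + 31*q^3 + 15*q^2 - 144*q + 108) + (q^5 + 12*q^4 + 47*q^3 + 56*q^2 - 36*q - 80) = 2*q^5 + q^4 + 78*q^3 + 71*q^2 - 180*q + 28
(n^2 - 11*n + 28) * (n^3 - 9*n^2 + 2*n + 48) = n^5 - 20*n^4 + 129*n^3 - 226*n^2 - 472*n + 1344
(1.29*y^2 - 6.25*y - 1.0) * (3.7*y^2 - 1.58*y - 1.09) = 4.773*y^4 - 25.1632*y^3 + 4.7689*y^2 + 8.3925*y + 1.09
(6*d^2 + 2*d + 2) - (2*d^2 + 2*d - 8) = 4*d^2 + 10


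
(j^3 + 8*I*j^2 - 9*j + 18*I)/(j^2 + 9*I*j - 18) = j - I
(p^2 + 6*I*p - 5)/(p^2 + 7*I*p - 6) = (p + 5*I)/(p + 6*I)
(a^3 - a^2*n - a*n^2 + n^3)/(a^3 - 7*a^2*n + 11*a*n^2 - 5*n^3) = (a + n)/(a - 5*n)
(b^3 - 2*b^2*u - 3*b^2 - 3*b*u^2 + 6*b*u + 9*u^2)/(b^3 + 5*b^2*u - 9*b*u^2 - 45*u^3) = (b^2 + b*u - 3*b - 3*u)/(b^2 + 8*b*u + 15*u^2)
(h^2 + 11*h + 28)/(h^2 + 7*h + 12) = (h + 7)/(h + 3)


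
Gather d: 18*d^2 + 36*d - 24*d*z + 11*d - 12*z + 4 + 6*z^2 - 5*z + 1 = 18*d^2 + d*(47 - 24*z) + 6*z^2 - 17*z + 5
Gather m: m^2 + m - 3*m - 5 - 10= m^2 - 2*m - 15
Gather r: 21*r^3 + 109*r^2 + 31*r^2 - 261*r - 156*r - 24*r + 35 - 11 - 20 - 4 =21*r^3 + 140*r^2 - 441*r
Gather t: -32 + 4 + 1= -27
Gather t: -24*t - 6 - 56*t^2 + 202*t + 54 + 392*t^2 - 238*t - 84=336*t^2 - 60*t - 36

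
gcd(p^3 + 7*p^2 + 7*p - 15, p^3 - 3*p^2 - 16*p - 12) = 1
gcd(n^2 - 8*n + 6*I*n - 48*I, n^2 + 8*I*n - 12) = n + 6*I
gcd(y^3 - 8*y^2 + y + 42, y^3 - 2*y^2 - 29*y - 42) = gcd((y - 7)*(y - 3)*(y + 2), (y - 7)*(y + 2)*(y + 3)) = y^2 - 5*y - 14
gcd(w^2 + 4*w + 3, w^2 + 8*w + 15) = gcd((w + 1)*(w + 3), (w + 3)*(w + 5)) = w + 3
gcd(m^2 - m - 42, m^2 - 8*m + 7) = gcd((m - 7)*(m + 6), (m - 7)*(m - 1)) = m - 7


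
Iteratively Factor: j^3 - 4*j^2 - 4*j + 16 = (j - 4)*(j^2 - 4) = (j - 4)*(j + 2)*(j - 2)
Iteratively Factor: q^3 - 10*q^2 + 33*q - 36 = (q - 3)*(q^2 - 7*q + 12) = (q - 3)^2*(q - 4)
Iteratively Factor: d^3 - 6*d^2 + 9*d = (d - 3)*(d^2 - 3*d) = (d - 3)^2*(d)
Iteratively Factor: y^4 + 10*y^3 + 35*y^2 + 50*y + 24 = (y + 4)*(y^3 + 6*y^2 + 11*y + 6) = (y + 3)*(y + 4)*(y^2 + 3*y + 2) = (y + 2)*(y + 3)*(y + 4)*(y + 1)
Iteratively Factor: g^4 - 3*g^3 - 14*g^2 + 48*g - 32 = (g - 4)*(g^3 + g^2 - 10*g + 8) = (g - 4)*(g - 1)*(g^2 + 2*g - 8) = (g - 4)*(g - 2)*(g - 1)*(g + 4)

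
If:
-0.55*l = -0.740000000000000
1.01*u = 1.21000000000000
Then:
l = 1.35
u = 1.20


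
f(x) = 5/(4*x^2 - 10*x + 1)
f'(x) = 5*(10 - 8*x)/(4*x^2 - 10*x + 1)^2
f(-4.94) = 0.03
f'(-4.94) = 0.01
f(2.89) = 0.91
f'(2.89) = -2.16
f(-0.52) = 0.69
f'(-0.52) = 1.34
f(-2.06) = 0.13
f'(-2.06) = 0.09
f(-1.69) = 0.17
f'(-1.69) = 0.14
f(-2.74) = 0.09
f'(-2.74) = 0.05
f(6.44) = 0.05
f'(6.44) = -0.02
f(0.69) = -1.25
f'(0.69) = 1.40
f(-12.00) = 0.01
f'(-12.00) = 0.00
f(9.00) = 0.02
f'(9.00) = -0.00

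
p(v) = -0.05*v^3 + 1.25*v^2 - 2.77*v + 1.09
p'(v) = -0.15*v^2 + 2.5*v - 2.77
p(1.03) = -0.49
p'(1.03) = -0.35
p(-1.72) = 9.81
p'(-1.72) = -7.51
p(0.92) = -0.44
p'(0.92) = -0.60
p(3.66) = 5.24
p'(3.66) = 4.37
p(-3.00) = 22.00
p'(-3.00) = -11.62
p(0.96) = -0.46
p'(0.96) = -0.51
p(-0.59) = 3.17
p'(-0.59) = -4.30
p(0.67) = -0.22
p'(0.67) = -1.16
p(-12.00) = 300.73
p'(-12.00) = -54.37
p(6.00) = 18.67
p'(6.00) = 6.83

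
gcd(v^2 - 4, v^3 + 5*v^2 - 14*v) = v - 2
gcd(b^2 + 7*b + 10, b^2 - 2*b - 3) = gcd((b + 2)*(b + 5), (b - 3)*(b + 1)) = 1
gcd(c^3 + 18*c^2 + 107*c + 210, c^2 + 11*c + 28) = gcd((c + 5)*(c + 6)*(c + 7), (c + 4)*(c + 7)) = c + 7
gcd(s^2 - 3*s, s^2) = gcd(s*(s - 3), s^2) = s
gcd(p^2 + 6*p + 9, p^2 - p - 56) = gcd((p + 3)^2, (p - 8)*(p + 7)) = 1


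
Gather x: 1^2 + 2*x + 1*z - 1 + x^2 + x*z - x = x^2 + x*(z + 1) + z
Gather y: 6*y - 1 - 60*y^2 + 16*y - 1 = -60*y^2 + 22*y - 2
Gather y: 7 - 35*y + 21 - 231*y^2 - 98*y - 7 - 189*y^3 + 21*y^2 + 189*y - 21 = -189*y^3 - 210*y^2 + 56*y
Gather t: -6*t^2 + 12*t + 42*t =-6*t^2 + 54*t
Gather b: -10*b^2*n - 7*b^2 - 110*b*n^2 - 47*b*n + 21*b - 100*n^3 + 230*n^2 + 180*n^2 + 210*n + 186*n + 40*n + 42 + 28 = b^2*(-10*n - 7) + b*(-110*n^2 - 47*n + 21) - 100*n^3 + 410*n^2 + 436*n + 70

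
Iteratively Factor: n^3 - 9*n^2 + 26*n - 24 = (n - 3)*(n^2 - 6*n + 8) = (n - 3)*(n - 2)*(n - 4)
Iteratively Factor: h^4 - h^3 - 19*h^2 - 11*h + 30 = (h - 5)*(h^3 + 4*h^2 + h - 6) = (h - 5)*(h + 2)*(h^2 + 2*h - 3) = (h - 5)*(h + 2)*(h + 3)*(h - 1)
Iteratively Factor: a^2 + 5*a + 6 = (a + 3)*(a + 2)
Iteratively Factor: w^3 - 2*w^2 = (w)*(w^2 - 2*w) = w*(w - 2)*(w)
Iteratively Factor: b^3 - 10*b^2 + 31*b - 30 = (b - 2)*(b^2 - 8*b + 15) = (b - 3)*(b - 2)*(b - 5)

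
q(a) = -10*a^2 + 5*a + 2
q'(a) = 5 - 20*a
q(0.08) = 2.34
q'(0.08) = 3.40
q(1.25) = -7.38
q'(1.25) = -20.00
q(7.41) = -510.03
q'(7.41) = -143.20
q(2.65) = -54.98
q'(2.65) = -48.00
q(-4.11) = -187.47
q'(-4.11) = 87.20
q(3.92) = -132.06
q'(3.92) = -73.40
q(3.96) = -135.02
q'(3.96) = -74.20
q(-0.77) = -7.78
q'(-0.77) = 20.40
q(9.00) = -763.00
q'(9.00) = -175.00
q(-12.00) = -1498.00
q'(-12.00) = 245.00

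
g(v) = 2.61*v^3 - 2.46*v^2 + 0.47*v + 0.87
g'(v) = 7.83*v^2 - 4.92*v + 0.47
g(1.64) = 6.54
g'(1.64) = 13.46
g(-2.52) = -57.70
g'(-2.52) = 62.59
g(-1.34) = -10.46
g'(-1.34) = 21.12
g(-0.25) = 0.56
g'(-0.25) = 2.19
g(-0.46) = -0.12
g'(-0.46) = 4.39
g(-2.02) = -31.63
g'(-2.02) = 42.36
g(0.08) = 0.89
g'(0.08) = 0.13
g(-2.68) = -68.30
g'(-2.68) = 69.89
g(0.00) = 0.87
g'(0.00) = 0.47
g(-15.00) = -9368.43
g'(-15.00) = 1836.02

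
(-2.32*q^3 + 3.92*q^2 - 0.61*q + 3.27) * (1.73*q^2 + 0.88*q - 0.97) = -4.0136*q^5 + 4.74*q^4 + 4.6447*q^3 + 1.3179*q^2 + 3.4693*q - 3.1719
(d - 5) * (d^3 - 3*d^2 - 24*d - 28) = d^4 - 8*d^3 - 9*d^2 + 92*d + 140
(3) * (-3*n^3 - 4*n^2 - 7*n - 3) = -9*n^3 - 12*n^2 - 21*n - 9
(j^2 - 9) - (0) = j^2 - 9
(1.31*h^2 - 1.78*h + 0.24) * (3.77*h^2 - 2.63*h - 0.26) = 4.9387*h^4 - 10.1559*h^3 + 5.2456*h^2 - 0.1684*h - 0.0624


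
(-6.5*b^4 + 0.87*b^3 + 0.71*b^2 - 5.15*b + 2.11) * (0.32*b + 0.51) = -2.08*b^5 - 3.0366*b^4 + 0.6709*b^3 - 1.2859*b^2 - 1.9513*b + 1.0761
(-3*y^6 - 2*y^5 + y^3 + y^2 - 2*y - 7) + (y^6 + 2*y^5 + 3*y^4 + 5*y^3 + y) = -2*y^6 + 3*y^4 + 6*y^3 + y^2 - y - 7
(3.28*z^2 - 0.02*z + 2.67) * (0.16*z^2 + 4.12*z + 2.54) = 0.5248*z^4 + 13.5104*z^3 + 8.676*z^2 + 10.9496*z + 6.7818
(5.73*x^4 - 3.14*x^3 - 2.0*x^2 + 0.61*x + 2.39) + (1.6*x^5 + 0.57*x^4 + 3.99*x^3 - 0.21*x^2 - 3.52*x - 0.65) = 1.6*x^5 + 6.3*x^4 + 0.85*x^3 - 2.21*x^2 - 2.91*x + 1.74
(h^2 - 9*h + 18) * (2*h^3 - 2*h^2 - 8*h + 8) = 2*h^5 - 20*h^4 + 46*h^3 + 44*h^2 - 216*h + 144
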